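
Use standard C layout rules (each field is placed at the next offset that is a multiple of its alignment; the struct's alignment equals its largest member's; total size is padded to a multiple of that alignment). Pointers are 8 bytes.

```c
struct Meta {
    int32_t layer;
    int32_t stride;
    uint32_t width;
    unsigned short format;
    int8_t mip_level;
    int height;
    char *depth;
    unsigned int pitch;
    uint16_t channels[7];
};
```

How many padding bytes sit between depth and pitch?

0

0..4  layer  (4B, 4-aligned)
4..8  stride  (4B, 4-aligned)
8..12  width  (4B, 4-aligned)
12..14  format  (2B, 2-aligned)
14..15  mip_level  (1B, 1-aligned)
15..16  -- padding (1B)
16..20  height  (4B, 4-aligned)
20..24  -- padding (4B)
24..32  depth  (8B, 8-aligned)
32..36  pitch  (4B, 4-aligned)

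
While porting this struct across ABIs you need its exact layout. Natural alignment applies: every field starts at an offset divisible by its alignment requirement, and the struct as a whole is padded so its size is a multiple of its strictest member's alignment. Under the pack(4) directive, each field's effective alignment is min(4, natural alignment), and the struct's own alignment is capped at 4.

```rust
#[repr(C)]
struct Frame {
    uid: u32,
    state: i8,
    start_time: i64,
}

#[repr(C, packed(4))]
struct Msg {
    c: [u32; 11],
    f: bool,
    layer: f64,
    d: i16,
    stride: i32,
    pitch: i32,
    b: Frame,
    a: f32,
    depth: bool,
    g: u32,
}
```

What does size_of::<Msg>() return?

Frame: @0: uid [4B, align 4] → 4; @4: state [1B, align 1] → 5; +3 pad (align 8); @8: start_time [8B, align 8] → 16; size 16, align 8
@0: c [44B, align 4] → 44
@44: f [1B, align 1] → 45
+3 pad (align 4)
@48: layer [8B, align 4] → 56
@56: d [2B, align 2] → 58
+2 pad (align 4)
@60: stride [4B, align 4] → 64
@64: pitch [4B, align 4] → 68
@68: b [16B, align 4] → 84
@84: a [4B, align 4] → 88
@88: depth [1B, align 1] → 89
+3 pad (align 4)
@92: g [4B, align 4] → 96
size 96, align 4

96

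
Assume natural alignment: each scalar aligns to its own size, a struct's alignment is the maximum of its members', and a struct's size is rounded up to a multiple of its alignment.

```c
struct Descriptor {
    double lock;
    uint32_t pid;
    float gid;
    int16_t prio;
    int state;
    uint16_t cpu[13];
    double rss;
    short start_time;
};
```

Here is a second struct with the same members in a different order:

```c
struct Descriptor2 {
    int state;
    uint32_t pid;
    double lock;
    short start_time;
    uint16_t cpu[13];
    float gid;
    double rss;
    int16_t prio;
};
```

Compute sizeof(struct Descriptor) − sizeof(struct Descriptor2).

@0: lock [8B, align 8] → 8
@8: pid [4B, align 4] → 12
@12: gid [4B, align 4] → 16
@16: prio [2B, align 2] → 18
+2 pad (align 4)
@20: state [4B, align 4] → 24
@24: cpu [26B, align 2] → 50
+6 pad (align 8)
@56: rss [8B, align 8] → 64
@64: start_time [2B, align 2] → 66
+6 tail pad (align 8)
size 72, align 8
— Descriptor2 —
@0: state [4B, align 4] → 4
@4: pid [4B, align 4] → 8
@8: lock [8B, align 8] → 16
@16: start_time [2B, align 2] → 18
@18: cpu [26B, align 2] → 44
@44: gid [4B, align 4] → 48
@48: rss [8B, align 8] → 56
@56: prio [2B, align 2] → 58
+6 tail pad (align 8)
size 64, align 8
72 − 64 = 8

8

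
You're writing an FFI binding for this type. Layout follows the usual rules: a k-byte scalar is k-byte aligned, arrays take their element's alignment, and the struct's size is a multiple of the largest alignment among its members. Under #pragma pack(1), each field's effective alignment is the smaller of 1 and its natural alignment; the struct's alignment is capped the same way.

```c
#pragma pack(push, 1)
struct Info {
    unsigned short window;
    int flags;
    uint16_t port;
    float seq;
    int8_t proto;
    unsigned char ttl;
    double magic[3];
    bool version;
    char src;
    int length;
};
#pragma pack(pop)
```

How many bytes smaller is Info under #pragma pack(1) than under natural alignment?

natural layout:
  0..2  window  (2B, 2-aligned)
  2..4  -- padding (2B)
  4..8  flags  (4B, 4-aligned)
  8..10  port  (2B, 2-aligned)
  10..12  -- padding (2B)
  12..16  seq  (4B, 4-aligned)
  16..17  proto  (1B, 1-aligned)
  17..18  ttl  (1B, 1-aligned)
  18..24  -- padding (6B)
  24..48  magic  (24B, 8-aligned)
  48..49  version  (1B, 1-aligned)
  49..50  src  (1B, 1-aligned)
  50..52  -- padding (2B)
  52..56  length  (4B, 4-aligned)
  sizeof = 56, alignof = 8
packed(1) layout:
  0..2  window  (2B, 1-aligned)
  2..6  flags  (4B, 1-aligned)
  6..8  port  (2B, 1-aligned)
  8..12  seq  (4B, 1-aligned)
  12..13  proto  (1B, 1-aligned)
  13..14  ttl  (1B, 1-aligned)
  14..38  magic  (24B, 1-aligned)
  38..39  version  (1B, 1-aligned)
  39..40  src  (1B, 1-aligned)
  40..44  length  (4B, 1-aligned)
  sizeof = 44, alignof = 1
56 − 44 = 12

12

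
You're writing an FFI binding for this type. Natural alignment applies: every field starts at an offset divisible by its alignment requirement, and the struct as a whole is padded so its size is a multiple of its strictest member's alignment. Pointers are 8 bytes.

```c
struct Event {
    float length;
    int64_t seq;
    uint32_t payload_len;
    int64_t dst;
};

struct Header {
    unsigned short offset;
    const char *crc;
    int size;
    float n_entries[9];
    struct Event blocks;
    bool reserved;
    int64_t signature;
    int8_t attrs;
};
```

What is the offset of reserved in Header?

88

Event: @0: length [4B, align 4] → 4; +4 pad (align 8); @8: seq [8B, align 8] → 16; @16: payload_len [4B, align 4] → 20; +4 pad (align 8); @24: dst [8B, align 8] → 32; size 32, align 8
@0: offset [2B, align 2] → 2
+6 pad (align 8)
@8: crc [8B, align 8] → 16
@16: size [4B, align 4] → 20
@20: n_entries [36B, align 4] → 56
@56: blocks [32B, align 8] → 88
@88: reserved [1B, align 1] → 89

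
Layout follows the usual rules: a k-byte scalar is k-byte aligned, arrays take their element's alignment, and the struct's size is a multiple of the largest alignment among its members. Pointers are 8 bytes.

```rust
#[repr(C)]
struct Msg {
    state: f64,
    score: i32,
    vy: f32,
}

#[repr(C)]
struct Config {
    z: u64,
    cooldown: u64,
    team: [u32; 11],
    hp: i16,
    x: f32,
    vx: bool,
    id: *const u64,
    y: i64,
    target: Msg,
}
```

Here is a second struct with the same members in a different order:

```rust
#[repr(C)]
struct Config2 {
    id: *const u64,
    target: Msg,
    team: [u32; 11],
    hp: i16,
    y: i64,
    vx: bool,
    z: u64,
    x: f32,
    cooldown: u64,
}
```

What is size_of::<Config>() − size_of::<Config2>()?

Msg: 0..8  state  (8B, 8-aligned); 8..12  score  (4B, 4-aligned); 12..16  vy  (4B, 4-aligned); sizeof = 16, alignof = 8
0..8  z  (8B, 8-aligned)
8..16  cooldown  (8B, 8-aligned)
16..60  team  (44B, 4-aligned)
60..62  hp  (2B, 2-aligned)
62..64  -- padding (2B)
64..68  x  (4B, 4-aligned)
68..69  vx  (1B, 1-aligned)
69..72  -- padding (3B)
72..80  id  (8B, 8-aligned)
80..88  y  (8B, 8-aligned)
88..104  target  (16B, 8-aligned)
sizeof = 104, alignof = 8
— Config2 —
0..8  id  (8B, 8-aligned)
8..24  target  (16B, 8-aligned)
24..68  team  (44B, 4-aligned)
68..70  hp  (2B, 2-aligned)
70..72  -- padding (2B)
72..80  y  (8B, 8-aligned)
80..81  vx  (1B, 1-aligned)
81..88  -- padding (7B)
88..96  z  (8B, 8-aligned)
96..100  x  (4B, 4-aligned)
100..104  -- padding (4B)
104..112  cooldown  (8B, 8-aligned)
sizeof = 112, alignof = 8
104 − 112 = -8

-8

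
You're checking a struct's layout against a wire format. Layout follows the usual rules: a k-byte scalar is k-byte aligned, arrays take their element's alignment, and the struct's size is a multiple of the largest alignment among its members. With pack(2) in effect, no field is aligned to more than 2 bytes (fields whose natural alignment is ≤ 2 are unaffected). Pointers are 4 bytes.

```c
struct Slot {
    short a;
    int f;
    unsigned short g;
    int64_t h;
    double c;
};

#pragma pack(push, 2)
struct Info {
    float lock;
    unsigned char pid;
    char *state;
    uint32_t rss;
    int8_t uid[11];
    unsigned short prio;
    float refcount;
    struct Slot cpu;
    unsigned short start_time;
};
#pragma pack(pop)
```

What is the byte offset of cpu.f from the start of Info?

36

Slot: 0..2  a  (2B, 2-aligned); 2..4  -- padding (2B); 4..8  f  (4B, 4-aligned); 8..10  g  (2B, 2-aligned); 10..16  -- padding (6B); 16..24  h  (8B, 8-aligned); 24..32  c  (8B, 8-aligned); sizeof = 32, alignof = 8
0..4  lock  (4B, 2-aligned)
4..5  pid  (1B, 1-aligned)
5..6  -- padding (1B)
6..10  state  (4B, 2-aligned)
10..14  rss  (4B, 2-aligned)
14..25  uid  (11B, 1-aligned)
25..26  -- padding (1B)
26..28  prio  (2B, 2-aligned)
28..32  refcount  (4B, 2-aligned)
32..64  cpu  (32B, 2-aligned)
within Slot: f at 4
32 + 4 = 36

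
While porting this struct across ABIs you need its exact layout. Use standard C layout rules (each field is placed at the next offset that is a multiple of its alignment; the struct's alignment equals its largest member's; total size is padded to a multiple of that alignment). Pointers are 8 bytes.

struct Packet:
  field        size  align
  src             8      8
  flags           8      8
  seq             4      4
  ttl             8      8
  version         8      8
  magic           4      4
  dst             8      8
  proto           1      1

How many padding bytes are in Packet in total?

0..8  src  (8B, 8-aligned)
8..16  flags  (8B, 8-aligned)
16..20  seq  (4B, 4-aligned)
20..24  -- padding (4B)
24..32  ttl  (8B, 8-aligned)
32..40  version  (8B, 8-aligned)
40..44  magic  (4B, 4-aligned)
44..48  -- padding (4B)
48..56  dst  (8B, 8-aligned)
56..57  proto  (1B, 1-aligned)
57..64  -- tail padding (7B)
sizeof = 64, alignof = 8
data bytes 49, size 64 → padding 15

15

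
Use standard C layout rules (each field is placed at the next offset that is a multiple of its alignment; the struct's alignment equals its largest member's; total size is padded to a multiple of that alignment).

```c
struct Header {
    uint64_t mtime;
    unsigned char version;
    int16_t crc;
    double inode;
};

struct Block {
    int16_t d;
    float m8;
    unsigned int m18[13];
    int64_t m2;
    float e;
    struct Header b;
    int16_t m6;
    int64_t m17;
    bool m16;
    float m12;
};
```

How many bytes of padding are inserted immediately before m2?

4

Header: mtime at 0 (size 8, align 8) → ends 8; version at 8 (size 1, align 1) → ends 9; pad 1 to align 2 for crc; crc at 10 (size 2, align 2) → ends 12; pad 4 to align 8 for inode; inode at 16 (size 8, align 8) → ends 24; total 24 bytes, alignment 8
d at 0 (size 2, align 2) → ends 2
pad 2 to align 4 for m8
m8 at 4 (size 4, align 4) → ends 8
m18 at 8 (size 52, align 4) → ends 60
pad 4 to align 8 for m2
m2 at 64 (size 8, align 8) → ends 72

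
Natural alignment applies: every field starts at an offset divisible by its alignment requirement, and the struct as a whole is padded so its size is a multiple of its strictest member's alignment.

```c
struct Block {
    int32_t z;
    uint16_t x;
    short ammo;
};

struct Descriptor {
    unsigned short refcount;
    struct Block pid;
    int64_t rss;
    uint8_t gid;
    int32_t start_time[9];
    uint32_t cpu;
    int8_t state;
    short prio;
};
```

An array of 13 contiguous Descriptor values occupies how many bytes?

936

Block: z at 0 (size 4, align 4) → ends 4; x at 4 (size 2, align 2) → ends 6; ammo at 6 (size 2, align 2) → ends 8; total 8 bytes, alignment 4
refcount at 0 (size 2, align 2) → ends 2
pad 2 to align 4 for pid
pid at 4 (size 8, align 4) → ends 12
pad 4 to align 8 for rss
rss at 16 (size 8, align 8) → ends 24
gid at 24 (size 1, align 1) → ends 25
pad 3 to align 4 for start_time
start_time at 28 (size 36, align 4) → ends 64
cpu at 64 (size 4, align 4) → ends 68
state at 68 (size 1, align 1) → ends 69
pad 1 to align 2 for prio
prio at 70 (size 2, align 2) → ends 72
total 72 bytes, alignment 8
array of 13: 13 × 72 = 936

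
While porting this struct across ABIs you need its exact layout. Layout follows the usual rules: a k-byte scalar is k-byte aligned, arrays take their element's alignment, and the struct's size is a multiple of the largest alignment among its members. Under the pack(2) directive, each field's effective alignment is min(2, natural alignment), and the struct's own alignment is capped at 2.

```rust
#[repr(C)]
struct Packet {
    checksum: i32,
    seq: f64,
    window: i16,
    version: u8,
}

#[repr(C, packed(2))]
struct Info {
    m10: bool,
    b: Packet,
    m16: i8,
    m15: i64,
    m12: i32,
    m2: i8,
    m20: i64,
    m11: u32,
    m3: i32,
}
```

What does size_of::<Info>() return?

58

Packet: @0: checksum [4B, align 4] → 4; +4 pad (align 8); @8: seq [8B, align 8] → 16; @16: window [2B, align 2] → 18; @18: version [1B, align 1] → 19; +5 tail pad (align 8); size 24, align 8
@0: m10 [1B, align 1] → 1
+1 pad (align 2)
@2: b [24B, align 2] → 26
@26: m16 [1B, align 1] → 27
+1 pad (align 2)
@28: m15 [8B, align 2] → 36
@36: m12 [4B, align 2] → 40
@40: m2 [1B, align 1] → 41
+1 pad (align 2)
@42: m20 [8B, align 2] → 50
@50: m11 [4B, align 2] → 54
@54: m3 [4B, align 2] → 58
size 58, align 2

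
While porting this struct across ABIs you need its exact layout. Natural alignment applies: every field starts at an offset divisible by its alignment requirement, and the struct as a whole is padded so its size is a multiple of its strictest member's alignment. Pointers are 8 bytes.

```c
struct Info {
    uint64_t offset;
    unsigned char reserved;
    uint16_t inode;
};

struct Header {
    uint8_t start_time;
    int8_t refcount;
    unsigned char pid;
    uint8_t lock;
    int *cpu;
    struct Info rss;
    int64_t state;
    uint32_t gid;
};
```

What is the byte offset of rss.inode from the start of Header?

Info: 0..8  offset  (8B, 8-aligned); 8..9  reserved  (1B, 1-aligned); 9..10  -- padding (1B); 10..12  inode  (2B, 2-aligned); 12..16  -- tail padding (4B); sizeof = 16, alignof = 8
0..1  start_time  (1B, 1-aligned)
1..2  refcount  (1B, 1-aligned)
2..3  pid  (1B, 1-aligned)
3..4  lock  (1B, 1-aligned)
4..8  -- padding (4B)
8..16  cpu  (8B, 8-aligned)
16..32  rss  (16B, 8-aligned)
within Info: inode at 10
16 + 10 = 26

26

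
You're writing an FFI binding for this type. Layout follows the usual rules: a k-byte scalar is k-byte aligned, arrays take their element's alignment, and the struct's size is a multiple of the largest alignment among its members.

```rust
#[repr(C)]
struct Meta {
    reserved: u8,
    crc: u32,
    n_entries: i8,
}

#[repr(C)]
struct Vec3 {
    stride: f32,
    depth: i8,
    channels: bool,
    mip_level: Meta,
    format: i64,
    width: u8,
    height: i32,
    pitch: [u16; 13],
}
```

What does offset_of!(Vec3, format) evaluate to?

24

Meta: @0: reserved [1B, align 1] → 1; +3 pad (align 4); @4: crc [4B, align 4] → 8; @8: n_entries [1B, align 1] → 9; +3 tail pad (align 4); size 12, align 4
@0: stride [4B, align 4] → 4
@4: depth [1B, align 1] → 5
@5: channels [1B, align 1] → 6
+2 pad (align 4)
@8: mip_level [12B, align 4] → 20
+4 pad (align 8)
@24: format [8B, align 8] → 32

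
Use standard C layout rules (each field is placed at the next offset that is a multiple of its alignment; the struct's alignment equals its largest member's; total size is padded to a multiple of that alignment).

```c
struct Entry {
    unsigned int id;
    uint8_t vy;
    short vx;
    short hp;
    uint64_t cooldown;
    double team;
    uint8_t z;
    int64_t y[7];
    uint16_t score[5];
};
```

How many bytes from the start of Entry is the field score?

id at 0 (size 4, align 4) → ends 4
vy at 4 (size 1, align 1) → ends 5
pad 1 to align 2 for vx
vx at 6 (size 2, align 2) → ends 8
hp at 8 (size 2, align 2) → ends 10
pad 6 to align 8 for cooldown
cooldown at 16 (size 8, align 8) → ends 24
team at 24 (size 8, align 8) → ends 32
z at 32 (size 1, align 1) → ends 33
pad 7 to align 8 for y
y at 40 (size 56, align 8) → ends 96
score at 96 (size 10, align 2) → ends 106

96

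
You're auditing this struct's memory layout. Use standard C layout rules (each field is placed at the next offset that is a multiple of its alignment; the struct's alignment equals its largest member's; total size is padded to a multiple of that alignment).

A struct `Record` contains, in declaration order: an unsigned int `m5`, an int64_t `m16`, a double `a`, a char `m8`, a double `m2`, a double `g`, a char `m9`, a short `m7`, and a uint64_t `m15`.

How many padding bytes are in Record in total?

@0: m5 [4B, align 4] → 4
+4 pad (align 8)
@8: m16 [8B, align 8] → 16
@16: a [8B, align 8] → 24
@24: m8 [1B, align 1] → 25
+7 pad (align 8)
@32: m2 [8B, align 8] → 40
@40: g [8B, align 8] → 48
@48: m9 [1B, align 1] → 49
+1 pad (align 2)
@50: m7 [2B, align 2] → 52
+4 pad (align 8)
@56: m15 [8B, align 8] → 64
size 64, align 8
data bytes 48, size 64 → padding 16

16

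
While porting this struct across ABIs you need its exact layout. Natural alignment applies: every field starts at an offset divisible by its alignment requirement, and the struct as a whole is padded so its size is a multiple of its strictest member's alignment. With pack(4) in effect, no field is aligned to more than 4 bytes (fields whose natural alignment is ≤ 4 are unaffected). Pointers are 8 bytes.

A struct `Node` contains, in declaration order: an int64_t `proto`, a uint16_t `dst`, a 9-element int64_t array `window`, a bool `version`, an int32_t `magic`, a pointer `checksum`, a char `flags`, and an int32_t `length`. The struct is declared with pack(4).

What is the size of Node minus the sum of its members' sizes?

8

proto at 0 (size 8, align 4) → ends 8
dst at 8 (size 2, align 2) → ends 10
pad 2 to align 4 for window
window at 12 (size 72, align 4) → ends 84
version at 84 (size 1, align 1) → ends 85
pad 3 to align 4 for magic
magic at 88 (size 4, align 4) → ends 92
checksum at 92 (size 8, align 4) → ends 100
flags at 100 (size 1, align 1) → ends 101
pad 3 to align 4 for length
length at 104 (size 4, align 4) → ends 108
total 108 bytes, alignment 4
data bytes 100, size 108 → padding 8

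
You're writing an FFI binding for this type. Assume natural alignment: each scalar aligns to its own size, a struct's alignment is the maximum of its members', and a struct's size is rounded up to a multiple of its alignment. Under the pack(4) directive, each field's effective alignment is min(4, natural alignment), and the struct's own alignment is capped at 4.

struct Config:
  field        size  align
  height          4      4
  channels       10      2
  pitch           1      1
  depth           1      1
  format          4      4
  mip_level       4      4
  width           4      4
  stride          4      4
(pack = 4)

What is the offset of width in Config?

24

@0: height [4B, align 4] → 4
@4: channels [10B, align 2] → 14
@14: pitch [1B, align 1] → 15
@15: depth [1B, align 1] → 16
@16: format [4B, align 4] → 20
@20: mip_level [4B, align 4] → 24
@24: width [4B, align 4] → 28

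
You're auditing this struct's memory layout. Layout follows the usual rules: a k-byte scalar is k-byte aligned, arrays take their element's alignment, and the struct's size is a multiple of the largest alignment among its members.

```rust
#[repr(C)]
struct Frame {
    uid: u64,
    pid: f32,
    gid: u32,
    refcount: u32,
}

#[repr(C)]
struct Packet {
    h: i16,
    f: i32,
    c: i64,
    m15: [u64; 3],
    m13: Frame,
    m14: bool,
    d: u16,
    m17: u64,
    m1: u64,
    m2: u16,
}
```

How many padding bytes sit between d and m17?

Frame: 0..8  uid  (8B, 8-aligned); 8..12  pid  (4B, 4-aligned); 12..16  gid  (4B, 4-aligned); 16..20  refcount  (4B, 4-aligned); 20..24  -- tail padding (4B); sizeof = 24, alignof = 8
0..2  h  (2B, 2-aligned)
2..4  -- padding (2B)
4..8  f  (4B, 4-aligned)
8..16  c  (8B, 8-aligned)
16..40  m15  (24B, 8-aligned)
40..64  m13  (24B, 8-aligned)
64..65  m14  (1B, 1-aligned)
65..66  -- padding (1B)
66..68  d  (2B, 2-aligned)
68..72  -- padding (4B)
72..80  m17  (8B, 8-aligned)

4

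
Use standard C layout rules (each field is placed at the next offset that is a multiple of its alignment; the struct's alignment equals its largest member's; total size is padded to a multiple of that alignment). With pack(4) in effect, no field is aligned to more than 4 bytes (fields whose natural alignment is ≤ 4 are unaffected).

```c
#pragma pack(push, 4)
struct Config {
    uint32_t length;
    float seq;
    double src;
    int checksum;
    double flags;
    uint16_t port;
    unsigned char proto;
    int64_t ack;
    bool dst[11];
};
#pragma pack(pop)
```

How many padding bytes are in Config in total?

2

0..4  length  (4B, 4-aligned)
4..8  seq  (4B, 4-aligned)
8..16  src  (8B, 4-aligned)
16..20  checksum  (4B, 4-aligned)
20..28  flags  (8B, 4-aligned)
28..30  port  (2B, 2-aligned)
30..31  proto  (1B, 1-aligned)
31..32  -- padding (1B)
32..40  ack  (8B, 4-aligned)
40..51  dst  (11B, 1-aligned)
51..52  -- tail padding (1B)
sizeof = 52, alignof = 4
data bytes 50, size 52 → padding 2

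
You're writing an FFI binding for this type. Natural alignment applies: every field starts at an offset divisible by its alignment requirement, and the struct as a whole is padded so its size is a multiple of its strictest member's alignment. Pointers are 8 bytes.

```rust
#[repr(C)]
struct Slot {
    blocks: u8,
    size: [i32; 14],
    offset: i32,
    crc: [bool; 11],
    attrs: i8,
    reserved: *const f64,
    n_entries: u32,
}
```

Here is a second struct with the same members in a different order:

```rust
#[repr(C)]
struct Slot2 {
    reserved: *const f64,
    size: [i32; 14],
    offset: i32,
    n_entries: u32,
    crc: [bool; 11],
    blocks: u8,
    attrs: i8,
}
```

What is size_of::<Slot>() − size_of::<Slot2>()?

blocks at 0 (size 1, align 1) → ends 1
pad 3 to align 4 for size
size at 4 (size 56, align 4) → ends 60
offset at 60 (size 4, align 4) → ends 64
crc at 64 (size 11, align 1) → ends 75
attrs at 75 (size 1, align 1) → ends 76
pad 4 to align 8 for reserved
reserved at 80 (size 8, align 8) → ends 88
n_entries at 88 (size 4, align 4) → ends 92
tail pad 4 to reach multiple of 8
total 96 bytes, alignment 8
— Slot2 —
reserved at 0 (size 8, align 8) → ends 8
size at 8 (size 56, align 4) → ends 64
offset at 64 (size 4, align 4) → ends 68
n_entries at 68 (size 4, align 4) → ends 72
crc at 72 (size 11, align 1) → ends 83
blocks at 83 (size 1, align 1) → ends 84
attrs at 84 (size 1, align 1) → ends 85
tail pad 3 to reach multiple of 8
total 88 bytes, alignment 8
96 − 88 = 8

8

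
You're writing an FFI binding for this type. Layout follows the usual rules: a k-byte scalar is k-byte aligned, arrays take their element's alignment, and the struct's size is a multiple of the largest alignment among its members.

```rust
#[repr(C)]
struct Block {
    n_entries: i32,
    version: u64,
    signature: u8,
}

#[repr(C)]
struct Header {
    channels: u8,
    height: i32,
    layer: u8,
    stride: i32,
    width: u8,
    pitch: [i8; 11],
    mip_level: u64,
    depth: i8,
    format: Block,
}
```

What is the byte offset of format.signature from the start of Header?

Block: @0: n_entries [4B, align 4] → 4; +4 pad (align 8); @8: version [8B, align 8] → 16; @16: signature [1B, align 1] → 17; +7 tail pad (align 8); size 24, align 8
@0: channels [1B, align 1] → 1
+3 pad (align 4)
@4: height [4B, align 4] → 8
@8: layer [1B, align 1] → 9
+3 pad (align 4)
@12: stride [4B, align 4] → 16
@16: width [1B, align 1] → 17
@17: pitch [11B, align 1] → 28
+4 pad (align 8)
@32: mip_level [8B, align 8] → 40
@40: depth [1B, align 1] → 41
+7 pad (align 8)
@48: format [24B, align 8] → 72
within Block: signature at 16
48 + 16 = 64

64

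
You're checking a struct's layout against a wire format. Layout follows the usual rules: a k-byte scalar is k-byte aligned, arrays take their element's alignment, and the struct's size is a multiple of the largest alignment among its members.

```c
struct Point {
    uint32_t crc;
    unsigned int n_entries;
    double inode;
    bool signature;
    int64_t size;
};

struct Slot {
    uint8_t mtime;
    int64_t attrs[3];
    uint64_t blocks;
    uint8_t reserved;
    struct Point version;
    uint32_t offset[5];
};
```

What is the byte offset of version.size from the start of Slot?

72

Point: crc at 0 (size 4, align 4) → ends 4; n_entries at 4 (size 4, align 4) → ends 8; inode at 8 (size 8, align 8) → ends 16; signature at 16 (size 1, align 1) → ends 17; pad 7 to align 8 for size; size at 24 (size 8, align 8) → ends 32; total 32 bytes, alignment 8
mtime at 0 (size 1, align 1) → ends 1
pad 7 to align 8 for attrs
attrs at 8 (size 24, align 8) → ends 32
blocks at 32 (size 8, align 8) → ends 40
reserved at 40 (size 1, align 1) → ends 41
pad 7 to align 8 for version
version at 48 (size 32, align 8) → ends 80
within Point: size at 24
48 + 24 = 72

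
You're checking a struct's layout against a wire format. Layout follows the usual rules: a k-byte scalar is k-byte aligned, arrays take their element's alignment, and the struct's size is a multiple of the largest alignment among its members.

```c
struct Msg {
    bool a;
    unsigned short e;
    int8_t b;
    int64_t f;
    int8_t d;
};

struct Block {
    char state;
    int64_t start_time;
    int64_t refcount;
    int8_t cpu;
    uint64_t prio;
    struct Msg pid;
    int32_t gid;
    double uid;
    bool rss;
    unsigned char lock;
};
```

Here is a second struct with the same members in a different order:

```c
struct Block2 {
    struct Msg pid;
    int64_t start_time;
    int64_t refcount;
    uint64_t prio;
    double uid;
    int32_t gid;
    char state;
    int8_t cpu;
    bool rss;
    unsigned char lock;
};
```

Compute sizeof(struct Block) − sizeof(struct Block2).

Msg: @0: a [1B, align 1] → 1; +1 pad (align 2); @2: e [2B, align 2] → 4; @4: b [1B, align 1] → 5; +3 pad (align 8); @8: f [8B, align 8] → 16; @16: d [1B, align 1] → 17; +7 tail pad (align 8); size 24, align 8
@0: state [1B, align 1] → 1
+7 pad (align 8)
@8: start_time [8B, align 8] → 16
@16: refcount [8B, align 8] → 24
@24: cpu [1B, align 1] → 25
+7 pad (align 8)
@32: prio [8B, align 8] → 40
@40: pid [24B, align 8] → 64
@64: gid [4B, align 4] → 68
+4 pad (align 8)
@72: uid [8B, align 8] → 80
@80: rss [1B, align 1] → 81
@81: lock [1B, align 1] → 82
+6 tail pad (align 8)
size 88, align 8
— Block2 —
@0: pid [24B, align 8] → 24
@24: start_time [8B, align 8] → 32
@32: refcount [8B, align 8] → 40
@40: prio [8B, align 8] → 48
@48: uid [8B, align 8] → 56
@56: gid [4B, align 4] → 60
@60: state [1B, align 1] → 61
@61: cpu [1B, align 1] → 62
@62: rss [1B, align 1] → 63
@63: lock [1B, align 1] → 64
size 64, align 8
88 − 64 = 24

24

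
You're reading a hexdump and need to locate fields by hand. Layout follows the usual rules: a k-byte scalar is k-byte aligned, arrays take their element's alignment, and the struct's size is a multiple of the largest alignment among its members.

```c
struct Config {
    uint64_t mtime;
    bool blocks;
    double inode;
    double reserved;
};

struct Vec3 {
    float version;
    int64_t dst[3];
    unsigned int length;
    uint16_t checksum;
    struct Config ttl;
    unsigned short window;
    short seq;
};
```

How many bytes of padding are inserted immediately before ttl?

2

Config: @0: mtime [8B, align 8] → 8; @8: blocks [1B, align 1] → 9; +7 pad (align 8); @16: inode [8B, align 8] → 24; @24: reserved [8B, align 8] → 32; size 32, align 8
@0: version [4B, align 4] → 4
+4 pad (align 8)
@8: dst [24B, align 8] → 32
@32: length [4B, align 4] → 36
@36: checksum [2B, align 2] → 38
+2 pad (align 8)
@40: ttl [32B, align 8] → 72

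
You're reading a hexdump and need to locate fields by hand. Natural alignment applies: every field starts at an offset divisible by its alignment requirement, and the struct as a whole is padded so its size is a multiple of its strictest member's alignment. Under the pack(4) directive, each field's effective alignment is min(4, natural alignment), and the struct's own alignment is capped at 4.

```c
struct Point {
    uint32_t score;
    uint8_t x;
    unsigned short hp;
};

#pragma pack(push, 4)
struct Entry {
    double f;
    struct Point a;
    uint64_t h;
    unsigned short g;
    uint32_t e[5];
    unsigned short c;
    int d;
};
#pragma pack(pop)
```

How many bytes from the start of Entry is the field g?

Point: @0: score [4B, align 4] → 4; @4: x [1B, align 1] → 5; +1 pad (align 2); @6: hp [2B, align 2] → 8; size 8, align 4
@0: f [8B, align 4] → 8
@8: a [8B, align 4] → 16
@16: h [8B, align 4] → 24
@24: g [2B, align 2] → 26

24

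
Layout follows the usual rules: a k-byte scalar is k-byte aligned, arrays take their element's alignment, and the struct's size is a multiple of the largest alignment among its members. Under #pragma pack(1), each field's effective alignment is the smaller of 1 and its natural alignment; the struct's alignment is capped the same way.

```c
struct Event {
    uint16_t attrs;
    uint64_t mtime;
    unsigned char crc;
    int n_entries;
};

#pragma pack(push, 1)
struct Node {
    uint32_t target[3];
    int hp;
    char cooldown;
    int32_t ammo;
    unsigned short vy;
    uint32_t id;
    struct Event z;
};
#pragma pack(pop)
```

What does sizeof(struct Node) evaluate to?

51 bytes

Event: @0: attrs [2B, align 2] → 2; +6 pad (align 8); @8: mtime [8B, align 8] → 16; @16: crc [1B, align 1] → 17; +3 pad (align 4); @20: n_entries [4B, align 4] → 24; size 24, align 8
@0: target [12B, align 1] → 12
@12: hp [4B, align 1] → 16
@16: cooldown [1B, align 1] → 17
@17: ammo [4B, align 1] → 21
@21: vy [2B, align 1] → 23
@23: id [4B, align 1] → 27
@27: z [24B, align 1] → 51
size 51, align 1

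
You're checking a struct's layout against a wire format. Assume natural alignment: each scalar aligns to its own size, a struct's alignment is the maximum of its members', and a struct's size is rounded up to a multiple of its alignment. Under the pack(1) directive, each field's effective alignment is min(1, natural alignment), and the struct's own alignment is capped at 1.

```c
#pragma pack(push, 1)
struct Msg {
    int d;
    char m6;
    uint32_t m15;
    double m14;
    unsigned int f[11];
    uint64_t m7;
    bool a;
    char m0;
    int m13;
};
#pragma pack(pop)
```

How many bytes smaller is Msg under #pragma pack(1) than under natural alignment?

natural layout:
  0..4  d  (4B, 4-aligned)
  4..5  m6  (1B, 1-aligned)
  5..8  -- padding (3B)
  8..12  m15  (4B, 4-aligned)
  12..16  -- padding (4B)
  16..24  m14  (8B, 8-aligned)
  24..68  f  (44B, 4-aligned)
  68..72  -- padding (4B)
  72..80  m7  (8B, 8-aligned)
  80..81  a  (1B, 1-aligned)
  81..82  m0  (1B, 1-aligned)
  82..84  -- padding (2B)
  84..88  m13  (4B, 4-aligned)
  sizeof = 88, alignof = 8
packed(1) layout:
  0..4  d  (4B, 1-aligned)
  4..5  m6  (1B, 1-aligned)
  5..9  m15  (4B, 1-aligned)
  9..17  m14  (8B, 1-aligned)
  17..61  f  (44B, 1-aligned)
  61..69  m7  (8B, 1-aligned)
  69..70  a  (1B, 1-aligned)
  70..71  m0  (1B, 1-aligned)
  71..75  m13  (4B, 1-aligned)
  sizeof = 75, alignof = 1
88 − 75 = 13

13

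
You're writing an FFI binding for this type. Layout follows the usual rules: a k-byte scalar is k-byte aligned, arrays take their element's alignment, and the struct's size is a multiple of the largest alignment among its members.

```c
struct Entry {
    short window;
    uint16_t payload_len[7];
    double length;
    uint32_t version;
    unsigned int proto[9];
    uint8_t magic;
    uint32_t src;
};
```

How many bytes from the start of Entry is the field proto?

@0: window [2B, align 2] → 2
@2: payload_len [14B, align 2] → 16
@16: length [8B, align 8] → 24
@24: version [4B, align 4] → 28
@28: proto [36B, align 4] → 64

28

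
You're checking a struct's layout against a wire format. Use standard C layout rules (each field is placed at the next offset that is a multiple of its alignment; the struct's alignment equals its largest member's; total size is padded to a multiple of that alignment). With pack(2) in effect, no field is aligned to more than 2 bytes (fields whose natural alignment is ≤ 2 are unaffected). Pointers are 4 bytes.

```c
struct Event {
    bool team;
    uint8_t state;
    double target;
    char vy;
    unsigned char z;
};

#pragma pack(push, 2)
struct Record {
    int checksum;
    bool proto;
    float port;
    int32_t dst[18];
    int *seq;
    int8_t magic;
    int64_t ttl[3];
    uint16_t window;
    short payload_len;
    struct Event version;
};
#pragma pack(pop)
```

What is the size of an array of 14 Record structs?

1960

Event: 0..1  team  (1B, 1-aligned); 1..2  state  (1B, 1-aligned); 2..8  -- padding (6B); 8..16  target  (8B, 8-aligned); 16..17  vy  (1B, 1-aligned); 17..18  z  (1B, 1-aligned); 18..24  -- tail padding (6B); sizeof = 24, alignof = 8
0..4  checksum  (4B, 2-aligned)
4..5  proto  (1B, 1-aligned)
5..6  -- padding (1B)
6..10  port  (4B, 2-aligned)
10..82  dst  (72B, 2-aligned)
82..86  seq  (4B, 2-aligned)
86..87  magic  (1B, 1-aligned)
87..88  -- padding (1B)
88..112  ttl  (24B, 2-aligned)
112..114  window  (2B, 2-aligned)
114..116  payload_len  (2B, 2-aligned)
116..140  version  (24B, 2-aligned)
sizeof = 140, alignof = 2
array of 14: 14 × 140 = 1960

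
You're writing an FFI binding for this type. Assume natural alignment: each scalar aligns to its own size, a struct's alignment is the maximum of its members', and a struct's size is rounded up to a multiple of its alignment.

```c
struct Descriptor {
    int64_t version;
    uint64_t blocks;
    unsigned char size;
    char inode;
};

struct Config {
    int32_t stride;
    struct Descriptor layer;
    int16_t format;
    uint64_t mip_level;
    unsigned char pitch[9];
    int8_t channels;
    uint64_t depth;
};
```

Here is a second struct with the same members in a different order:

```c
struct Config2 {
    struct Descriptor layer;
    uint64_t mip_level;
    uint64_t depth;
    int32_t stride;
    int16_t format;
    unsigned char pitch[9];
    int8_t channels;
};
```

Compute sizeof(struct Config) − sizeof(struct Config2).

16

Descriptor: 0..8  version  (8B, 8-aligned); 8..16  blocks  (8B, 8-aligned); 16..17  size  (1B, 1-aligned); 17..18  inode  (1B, 1-aligned); 18..24  -- tail padding (6B); sizeof = 24, alignof = 8
0..4  stride  (4B, 4-aligned)
4..8  -- padding (4B)
8..32  layer  (24B, 8-aligned)
32..34  format  (2B, 2-aligned)
34..40  -- padding (6B)
40..48  mip_level  (8B, 8-aligned)
48..57  pitch  (9B, 1-aligned)
57..58  channels  (1B, 1-aligned)
58..64  -- padding (6B)
64..72  depth  (8B, 8-aligned)
sizeof = 72, alignof = 8
— Config2 —
0..24  layer  (24B, 8-aligned)
24..32  mip_level  (8B, 8-aligned)
32..40  depth  (8B, 8-aligned)
40..44  stride  (4B, 4-aligned)
44..46  format  (2B, 2-aligned)
46..55  pitch  (9B, 1-aligned)
55..56  channels  (1B, 1-aligned)
sizeof = 56, alignof = 8
72 − 56 = 16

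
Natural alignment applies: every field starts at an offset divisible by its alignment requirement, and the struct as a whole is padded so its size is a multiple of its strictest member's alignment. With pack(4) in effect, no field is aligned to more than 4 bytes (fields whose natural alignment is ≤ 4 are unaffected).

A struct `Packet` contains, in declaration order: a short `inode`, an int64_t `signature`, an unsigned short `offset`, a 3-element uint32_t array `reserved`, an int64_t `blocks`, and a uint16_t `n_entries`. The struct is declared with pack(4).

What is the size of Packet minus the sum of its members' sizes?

6

@0: inode [2B, align 2] → 2
+2 pad (align 4)
@4: signature [8B, align 4] → 12
@12: offset [2B, align 2] → 14
+2 pad (align 4)
@16: reserved [12B, align 4] → 28
@28: blocks [8B, align 4] → 36
@36: n_entries [2B, align 2] → 38
+2 tail pad (align 4)
size 40, align 4
data bytes 34, size 40 → padding 6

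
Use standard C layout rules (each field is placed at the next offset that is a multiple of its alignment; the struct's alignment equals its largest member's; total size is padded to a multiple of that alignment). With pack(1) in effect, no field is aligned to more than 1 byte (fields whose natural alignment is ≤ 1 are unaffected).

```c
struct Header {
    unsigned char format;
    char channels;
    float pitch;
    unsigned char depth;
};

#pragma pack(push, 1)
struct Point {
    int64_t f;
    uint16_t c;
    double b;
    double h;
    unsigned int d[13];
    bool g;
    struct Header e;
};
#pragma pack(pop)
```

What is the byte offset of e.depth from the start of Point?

87

Header: @0: format [1B, align 1] → 1; @1: channels [1B, align 1] → 2; +2 pad (align 4); @4: pitch [4B, align 4] → 8; @8: depth [1B, align 1] → 9; +3 tail pad (align 4); size 12, align 4
@0: f [8B, align 1] → 8
@8: c [2B, align 1] → 10
@10: b [8B, align 1] → 18
@18: h [8B, align 1] → 26
@26: d [52B, align 1] → 78
@78: g [1B, align 1] → 79
@79: e [12B, align 1] → 91
within Header: depth at 8
79 + 8 = 87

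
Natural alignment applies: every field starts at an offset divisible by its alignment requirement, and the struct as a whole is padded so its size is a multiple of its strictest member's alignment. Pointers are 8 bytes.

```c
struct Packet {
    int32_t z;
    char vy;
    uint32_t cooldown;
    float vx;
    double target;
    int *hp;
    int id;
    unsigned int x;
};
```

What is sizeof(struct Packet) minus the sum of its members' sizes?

@0: z [4B, align 4] → 4
@4: vy [1B, align 1] → 5
+3 pad (align 4)
@8: cooldown [4B, align 4] → 12
@12: vx [4B, align 4] → 16
@16: target [8B, align 8] → 24
@24: hp [8B, align 8] → 32
@32: id [4B, align 4] → 36
@36: x [4B, align 4] → 40
size 40, align 8
data bytes 37, size 40 → padding 3

3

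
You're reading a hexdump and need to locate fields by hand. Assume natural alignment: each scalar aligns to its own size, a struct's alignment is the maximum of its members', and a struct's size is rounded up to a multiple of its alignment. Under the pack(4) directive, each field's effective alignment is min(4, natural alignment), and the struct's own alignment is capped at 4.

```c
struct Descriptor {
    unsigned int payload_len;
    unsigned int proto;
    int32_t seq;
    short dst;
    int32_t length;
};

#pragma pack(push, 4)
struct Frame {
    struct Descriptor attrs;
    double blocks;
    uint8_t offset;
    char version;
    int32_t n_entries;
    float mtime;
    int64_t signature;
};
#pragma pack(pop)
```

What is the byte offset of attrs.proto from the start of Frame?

4

Descriptor: 0..4  payload_len  (4B, 4-aligned); 4..8  proto  (4B, 4-aligned); 8..12  seq  (4B, 4-aligned); 12..14  dst  (2B, 2-aligned); 14..16  -- padding (2B); 16..20  length  (4B, 4-aligned); sizeof = 20, alignof = 4
0..20  attrs  (20B, 4-aligned)
within Descriptor: proto at 4
0 + 4 = 4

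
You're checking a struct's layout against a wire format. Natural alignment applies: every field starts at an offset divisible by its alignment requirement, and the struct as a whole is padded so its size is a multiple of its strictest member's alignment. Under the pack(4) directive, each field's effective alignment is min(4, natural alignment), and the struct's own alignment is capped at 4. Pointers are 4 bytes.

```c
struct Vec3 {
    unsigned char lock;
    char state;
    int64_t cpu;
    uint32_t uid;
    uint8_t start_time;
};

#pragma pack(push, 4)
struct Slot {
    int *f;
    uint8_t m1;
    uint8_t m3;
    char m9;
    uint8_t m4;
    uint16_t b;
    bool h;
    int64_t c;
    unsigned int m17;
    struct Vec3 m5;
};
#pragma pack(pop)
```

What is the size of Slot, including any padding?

Vec3: 0..1  lock  (1B, 1-aligned); 1..2  state  (1B, 1-aligned); 2..8  -- padding (6B); 8..16  cpu  (8B, 8-aligned); 16..20  uid  (4B, 4-aligned); 20..21  start_time  (1B, 1-aligned); 21..24  -- tail padding (3B); sizeof = 24, alignof = 8
0..4  f  (4B, 4-aligned)
4..5  m1  (1B, 1-aligned)
5..6  m3  (1B, 1-aligned)
6..7  m9  (1B, 1-aligned)
7..8  m4  (1B, 1-aligned)
8..10  b  (2B, 2-aligned)
10..11  h  (1B, 1-aligned)
11..12  -- padding (1B)
12..20  c  (8B, 4-aligned)
20..24  m17  (4B, 4-aligned)
24..48  m5  (24B, 4-aligned)
sizeof = 48, alignof = 4

48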